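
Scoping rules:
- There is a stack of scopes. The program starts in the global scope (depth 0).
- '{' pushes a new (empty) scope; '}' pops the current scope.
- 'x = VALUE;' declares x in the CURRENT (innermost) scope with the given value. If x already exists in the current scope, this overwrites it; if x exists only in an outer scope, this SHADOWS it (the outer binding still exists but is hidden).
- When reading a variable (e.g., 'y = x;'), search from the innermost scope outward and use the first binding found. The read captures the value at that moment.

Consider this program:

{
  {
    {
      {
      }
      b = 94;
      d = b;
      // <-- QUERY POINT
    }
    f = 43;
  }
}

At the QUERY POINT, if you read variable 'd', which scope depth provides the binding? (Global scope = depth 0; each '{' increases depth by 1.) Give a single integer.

Answer: 3

Derivation:
Step 1: enter scope (depth=1)
Step 2: enter scope (depth=2)
Step 3: enter scope (depth=3)
Step 4: enter scope (depth=4)
Step 5: exit scope (depth=3)
Step 6: declare b=94 at depth 3
Step 7: declare d=(read b)=94 at depth 3
Visible at query point: b=94 d=94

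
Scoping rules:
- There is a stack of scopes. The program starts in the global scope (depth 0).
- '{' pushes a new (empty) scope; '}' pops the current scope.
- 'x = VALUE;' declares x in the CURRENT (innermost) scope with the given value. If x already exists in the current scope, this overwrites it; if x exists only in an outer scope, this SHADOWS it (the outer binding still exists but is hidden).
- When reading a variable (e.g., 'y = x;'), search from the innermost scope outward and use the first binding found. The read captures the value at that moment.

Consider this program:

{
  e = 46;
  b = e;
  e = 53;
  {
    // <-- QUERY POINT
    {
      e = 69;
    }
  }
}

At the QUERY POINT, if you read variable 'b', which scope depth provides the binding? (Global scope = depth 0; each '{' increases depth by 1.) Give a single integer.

Step 1: enter scope (depth=1)
Step 2: declare e=46 at depth 1
Step 3: declare b=(read e)=46 at depth 1
Step 4: declare e=53 at depth 1
Step 5: enter scope (depth=2)
Visible at query point: b=46 e=53

Answer: 1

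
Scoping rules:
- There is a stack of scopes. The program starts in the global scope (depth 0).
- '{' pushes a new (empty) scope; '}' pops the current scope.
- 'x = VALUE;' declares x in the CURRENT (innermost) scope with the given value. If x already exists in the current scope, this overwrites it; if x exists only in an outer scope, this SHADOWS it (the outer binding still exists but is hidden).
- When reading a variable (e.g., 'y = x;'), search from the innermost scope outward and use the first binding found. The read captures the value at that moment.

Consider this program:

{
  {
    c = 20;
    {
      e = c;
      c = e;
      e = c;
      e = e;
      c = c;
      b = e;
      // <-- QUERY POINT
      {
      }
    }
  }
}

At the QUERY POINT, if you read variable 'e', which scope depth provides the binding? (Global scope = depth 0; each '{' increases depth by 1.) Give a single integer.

Step 1: enter scope (depth=1)
Step 2: enter scope (depth=2)
Step 3: declare c=20 at depth 2
Step 4: enter scope (depth=3)
Step 5: declare e=(read c)=20 at depth 3
Step 6: declare c=(read e)=20 at depth 3
Step 7: declare e=(read c)=20 at depth 3
Step 8: declare e=(read e)=20 at depth 3
Step 9: declare c=(read c)=20 at depth 3
Step 10: declare b=(read e)=20 at depth 3
Visible at query point: b=20 c=20 e=20

Answer: 3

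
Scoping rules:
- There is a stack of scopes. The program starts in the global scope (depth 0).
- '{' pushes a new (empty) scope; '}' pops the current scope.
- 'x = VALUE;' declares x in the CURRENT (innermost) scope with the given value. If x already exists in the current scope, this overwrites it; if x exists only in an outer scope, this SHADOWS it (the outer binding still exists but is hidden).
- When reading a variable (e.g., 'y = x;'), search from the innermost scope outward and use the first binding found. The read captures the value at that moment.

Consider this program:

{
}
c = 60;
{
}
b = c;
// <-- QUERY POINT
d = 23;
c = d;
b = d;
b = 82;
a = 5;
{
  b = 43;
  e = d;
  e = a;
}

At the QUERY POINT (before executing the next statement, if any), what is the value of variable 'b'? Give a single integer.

Answer: 60

Derivation:
Step 1: enter scope (depth=1)
Step 2: exit scope (depth=0)
Step 3: declare c=60 at depth 0
Step 4: enter scope (depth=1)
Step 5: exit scope (depth=0)
Step 6: declare b=(read c)=60 at depth 0
Visible at query point: b=60 c=60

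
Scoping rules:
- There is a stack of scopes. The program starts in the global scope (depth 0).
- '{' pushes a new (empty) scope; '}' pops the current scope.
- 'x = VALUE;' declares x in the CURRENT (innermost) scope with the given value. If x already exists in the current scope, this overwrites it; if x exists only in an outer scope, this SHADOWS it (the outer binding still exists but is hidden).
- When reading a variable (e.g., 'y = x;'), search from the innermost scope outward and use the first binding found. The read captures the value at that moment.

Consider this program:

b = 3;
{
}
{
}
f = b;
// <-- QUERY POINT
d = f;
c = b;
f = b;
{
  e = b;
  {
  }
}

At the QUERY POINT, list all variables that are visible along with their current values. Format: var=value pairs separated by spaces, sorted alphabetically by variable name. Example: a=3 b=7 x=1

Step 1: declare b=3 at depth 0
Step 2: enter scope (depth=1)
Step 3: exit scope (depth=0)
Step 4: enter scope (depth=1)
Step 5: exit scope (depth=0)
Step 6: declare f=(read b)=3 at depth 0
Visible at query point: b=3 f=3

Answer: b=3 f=3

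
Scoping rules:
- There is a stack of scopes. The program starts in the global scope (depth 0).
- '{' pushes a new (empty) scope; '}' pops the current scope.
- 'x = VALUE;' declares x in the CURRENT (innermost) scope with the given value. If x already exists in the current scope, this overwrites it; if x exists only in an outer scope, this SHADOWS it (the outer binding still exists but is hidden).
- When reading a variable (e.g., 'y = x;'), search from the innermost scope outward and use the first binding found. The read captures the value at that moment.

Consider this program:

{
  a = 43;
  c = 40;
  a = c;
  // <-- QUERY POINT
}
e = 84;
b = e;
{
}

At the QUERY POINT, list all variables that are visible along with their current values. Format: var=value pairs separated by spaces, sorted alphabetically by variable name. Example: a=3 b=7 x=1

Step 1: enter scope (depth=1)
Step 2: declare a=43 at depth 1
Step 3: declare c=40 at depth 1
Step 4: declare a=(read c)=40 at depth 1
Visible at query point: a=40 c=40

Answer: a=40 c=40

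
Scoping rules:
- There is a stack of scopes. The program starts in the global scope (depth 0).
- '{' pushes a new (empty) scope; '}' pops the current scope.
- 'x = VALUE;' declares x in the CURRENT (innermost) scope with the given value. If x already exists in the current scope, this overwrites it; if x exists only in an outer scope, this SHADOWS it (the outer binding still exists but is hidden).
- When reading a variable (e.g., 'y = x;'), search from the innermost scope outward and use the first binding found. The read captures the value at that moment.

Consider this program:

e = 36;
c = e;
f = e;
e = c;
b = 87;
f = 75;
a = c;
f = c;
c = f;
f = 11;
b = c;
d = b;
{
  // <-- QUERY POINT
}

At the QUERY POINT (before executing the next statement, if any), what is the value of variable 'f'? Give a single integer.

Answer: 11

Derivation:
Step 1: declare e=36 at depth 0
Step 2: declare c=(read e)=36 at depth 0
Step 3: declare f=(read e)=36 at depth 0
Step 4: declare e=(read c)=36 at depth 0
Step 5: declare b=87 at depth 0
Step 6: declare f=75 at depth 0
Step 7: declare a=(read c)=36 at depth 0
Step 8: declare f=(read c)=36 at depth 0
Step 9: declare c=(read f)=36 at depth 0
Step 10: declare f=11 at depth 0
Step 11: declare b=(read c)=36 at depth 0
Step 12: declare d=(read b)=36 at depth 0
Step 13: enter scope (depth=1)
Visible at query point: a=36 b=36 c=36 d=36 e=36 f=11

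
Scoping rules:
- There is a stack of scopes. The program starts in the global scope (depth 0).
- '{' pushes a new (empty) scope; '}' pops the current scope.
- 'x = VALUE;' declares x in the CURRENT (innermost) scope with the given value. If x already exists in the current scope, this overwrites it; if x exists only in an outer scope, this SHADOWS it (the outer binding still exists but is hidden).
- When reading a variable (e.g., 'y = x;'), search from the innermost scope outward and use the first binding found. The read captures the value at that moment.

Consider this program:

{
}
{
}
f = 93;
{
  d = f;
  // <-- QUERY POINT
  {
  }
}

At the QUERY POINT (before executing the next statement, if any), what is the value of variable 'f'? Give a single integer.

Answer: 93

Derivation:
Step 1: enter scope (depth=1)
Step 2: exit scope (depth=0)
Step 3: enter scope (depth=1)
Step 4: exit scope (depth=0)
Step 5: declare f=93 at depth 0
Step 6: enter scope (depth=1)
Step 7: declare d=(read f)=93 at depth 1
Visible at query point: d=93 f=93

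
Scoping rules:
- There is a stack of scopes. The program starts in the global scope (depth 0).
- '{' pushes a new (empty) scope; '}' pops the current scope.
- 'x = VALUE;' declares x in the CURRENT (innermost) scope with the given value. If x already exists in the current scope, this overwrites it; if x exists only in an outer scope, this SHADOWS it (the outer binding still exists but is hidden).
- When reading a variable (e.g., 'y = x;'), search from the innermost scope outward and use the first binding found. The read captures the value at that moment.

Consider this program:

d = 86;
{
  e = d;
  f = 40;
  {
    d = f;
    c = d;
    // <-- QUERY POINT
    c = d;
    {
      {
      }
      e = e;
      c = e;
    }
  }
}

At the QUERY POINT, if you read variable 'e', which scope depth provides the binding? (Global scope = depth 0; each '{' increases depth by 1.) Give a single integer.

Answer: 1

Derivation:
Step 1: declare d=86 at depth 0
Step 2: enter scope (depth=1)
Step 3: declare e=(read d)=86 at depth 1
Step 4: declare f=40 at depth 1
Step 5: enter scope (depth=2)
Step 6: declare d=(read f)=40 at depth 2
Step 7: declare c=(read d)=40 at depth 2
Visible at query point: c=40 d=40 e=86 f=40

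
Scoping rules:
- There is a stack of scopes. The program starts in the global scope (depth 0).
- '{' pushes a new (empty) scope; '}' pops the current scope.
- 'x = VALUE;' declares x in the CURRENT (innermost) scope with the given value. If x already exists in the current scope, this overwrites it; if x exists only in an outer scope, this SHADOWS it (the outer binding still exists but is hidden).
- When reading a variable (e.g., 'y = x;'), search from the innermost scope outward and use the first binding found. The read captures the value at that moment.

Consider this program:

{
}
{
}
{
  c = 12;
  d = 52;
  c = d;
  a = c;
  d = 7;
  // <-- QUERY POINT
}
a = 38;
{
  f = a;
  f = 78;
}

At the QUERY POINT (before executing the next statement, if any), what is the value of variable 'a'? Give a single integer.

Answer: 52

Derivation:
Step 1: enter scope (depth=1)
Step 2: exit scope (depth=0)
Step 3: enter scope (depth=1)
Step 4: exit scope (depth=0)
Step 5: enter scope (depth=1)
Step 6: declare c=12 at depth 1
Step 7: declare d=52 at depth 1
Step 8: declare c=(read d)=52 at depth 1
Step 9: declare a=(read c)=52 at depth 1
Step 10: declare d=7 at depth 1
Visible at query point: a=52 c=52 d=7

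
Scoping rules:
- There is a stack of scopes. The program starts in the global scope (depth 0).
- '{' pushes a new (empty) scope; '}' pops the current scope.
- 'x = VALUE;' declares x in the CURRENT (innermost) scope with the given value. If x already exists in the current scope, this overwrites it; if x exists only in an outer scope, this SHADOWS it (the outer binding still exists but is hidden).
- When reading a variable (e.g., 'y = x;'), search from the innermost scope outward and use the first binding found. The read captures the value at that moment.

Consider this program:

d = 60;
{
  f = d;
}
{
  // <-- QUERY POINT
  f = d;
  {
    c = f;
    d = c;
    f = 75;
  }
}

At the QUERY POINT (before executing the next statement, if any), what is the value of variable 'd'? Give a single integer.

Answer: 60

Derivation:
Step 1: declare d=60 at depth 0
Step 2: enter scope (depth=1)
Step 3: declare f=(read d)=60 at depth 1
Step 4: exit scope (depth=0)
Step 5: enter scope (depth=1)
Visible at query point: d=60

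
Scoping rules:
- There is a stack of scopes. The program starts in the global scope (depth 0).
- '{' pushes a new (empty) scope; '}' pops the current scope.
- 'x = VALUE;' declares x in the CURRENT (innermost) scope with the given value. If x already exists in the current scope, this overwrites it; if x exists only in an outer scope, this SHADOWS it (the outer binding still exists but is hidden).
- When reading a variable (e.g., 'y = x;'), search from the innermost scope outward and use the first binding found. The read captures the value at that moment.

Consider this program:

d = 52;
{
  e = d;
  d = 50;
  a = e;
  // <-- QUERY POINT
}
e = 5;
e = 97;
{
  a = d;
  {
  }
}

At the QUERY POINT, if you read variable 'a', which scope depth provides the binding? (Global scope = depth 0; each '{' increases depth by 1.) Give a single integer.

Step 1: declare d=52 at depth 0
Step 2: enter scope (depth=1)
Step 3: declare e=(read d)=52 at depth 1
Step 4: declare d=50 at depth 1
Step 5: declare a=(read e)=52 at depth 1
Visible at query point: a=52 d=50 e=52

Answer: 1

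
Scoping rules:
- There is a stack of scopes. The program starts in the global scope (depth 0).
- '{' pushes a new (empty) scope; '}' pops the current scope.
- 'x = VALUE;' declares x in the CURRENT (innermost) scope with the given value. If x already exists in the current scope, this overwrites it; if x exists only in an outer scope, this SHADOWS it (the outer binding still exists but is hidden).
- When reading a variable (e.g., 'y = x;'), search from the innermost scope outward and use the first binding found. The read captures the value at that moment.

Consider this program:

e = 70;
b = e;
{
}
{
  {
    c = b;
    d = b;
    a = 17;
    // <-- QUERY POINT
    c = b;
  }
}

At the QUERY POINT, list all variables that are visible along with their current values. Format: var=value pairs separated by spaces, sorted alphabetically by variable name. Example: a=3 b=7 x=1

Answer: a=17 b=70 c=70 d=70 e=70

Derivation:
Step 1: declare e=70 at depth 0
Step 2: declare b=(read e)=70 at depth 0
Step 3: enter scope (depth=1)
Step 4: exit scope (depth=0)
Step 5: enter scope (depth=1)
Step 6: enter scope (depth=2)
Step 7: declare c=(read b)=70 at depth 2
Step 8: declare d=(read b)=70 at depth 2
Step 9: declare a=17 at depth 2
Visible at query point: a=17 b=70 c=70 d=70 e=70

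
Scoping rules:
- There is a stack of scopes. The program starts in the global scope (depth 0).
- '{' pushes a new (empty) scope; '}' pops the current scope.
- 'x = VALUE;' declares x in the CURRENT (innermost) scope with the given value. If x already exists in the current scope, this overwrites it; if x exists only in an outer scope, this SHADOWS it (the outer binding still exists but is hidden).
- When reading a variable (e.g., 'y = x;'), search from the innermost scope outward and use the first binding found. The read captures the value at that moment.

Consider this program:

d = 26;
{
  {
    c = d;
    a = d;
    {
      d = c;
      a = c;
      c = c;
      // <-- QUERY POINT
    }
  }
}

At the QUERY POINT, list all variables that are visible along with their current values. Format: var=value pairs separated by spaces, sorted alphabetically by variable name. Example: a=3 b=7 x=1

Step 1: declare d=26 at depth 0
Step 2: enter scope (depth=1)
Step 3: enter scope (depth=2)
Step 4: declare c=(read d)=26 at depth 2
Step 5: declare a=(read d)=26 at depth 2
Step 6: enter scope (depth=3)
Step 7: declare d=(read c)=26 at depth 3
Step 8: declare a=(read c)=26 at depth 3
Step 9: declare c=(read c)=26 at depth 3
Visible at query point: a=26 c=26 d=26

Answer: a=26 c=26 d=26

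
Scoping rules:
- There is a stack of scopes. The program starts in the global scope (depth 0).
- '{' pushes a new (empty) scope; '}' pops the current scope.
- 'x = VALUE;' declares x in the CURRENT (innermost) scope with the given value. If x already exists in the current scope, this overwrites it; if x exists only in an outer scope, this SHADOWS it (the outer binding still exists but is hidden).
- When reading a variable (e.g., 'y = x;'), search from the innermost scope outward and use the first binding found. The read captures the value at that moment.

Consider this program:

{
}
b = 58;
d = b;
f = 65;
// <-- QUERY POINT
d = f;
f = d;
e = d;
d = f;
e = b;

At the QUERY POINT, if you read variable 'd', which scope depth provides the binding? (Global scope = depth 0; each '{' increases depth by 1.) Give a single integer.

Answer: 0

Derivation:
Step 1: enter scope (depth=1)
Step 2: exit scope (depth=0)
Step 3: declare b=58 at depth 0
Step 4: declare d=(read b)=58 at depth 0
Step 5: declare f=65 at depth 0
Visible at query point: b=58 d=58 f=65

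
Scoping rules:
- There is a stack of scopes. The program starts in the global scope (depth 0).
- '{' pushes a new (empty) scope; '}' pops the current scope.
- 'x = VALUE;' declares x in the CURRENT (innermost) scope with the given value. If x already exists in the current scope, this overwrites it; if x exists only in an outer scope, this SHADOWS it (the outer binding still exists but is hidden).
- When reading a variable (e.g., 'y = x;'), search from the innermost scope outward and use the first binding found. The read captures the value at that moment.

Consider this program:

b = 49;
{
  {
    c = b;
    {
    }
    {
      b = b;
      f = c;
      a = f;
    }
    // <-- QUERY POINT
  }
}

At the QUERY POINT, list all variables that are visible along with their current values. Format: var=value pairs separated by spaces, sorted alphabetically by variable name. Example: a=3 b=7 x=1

Answer: b=49 c=49

Derivation:
Step 1: declare b=49 at depth 0
Step 2: enter scope (depth=1)
Step 3: enter scope (depth=2)
Step 4: declare c=(read b)=49 at depth 2
Step 5: enter scope (depth=3)
Step 6: exit scope (depth=2)
Step 7: enter scope (depth=3)
Step 8: declare b=(read b)=49 at depth 3
Step 9: declare f=(read c)=49 at depth 3
Step 10: declare a=(read f)=49 at depth 3
Step 11: exit scope (depth=2)
Visible at query point: b=49 c=49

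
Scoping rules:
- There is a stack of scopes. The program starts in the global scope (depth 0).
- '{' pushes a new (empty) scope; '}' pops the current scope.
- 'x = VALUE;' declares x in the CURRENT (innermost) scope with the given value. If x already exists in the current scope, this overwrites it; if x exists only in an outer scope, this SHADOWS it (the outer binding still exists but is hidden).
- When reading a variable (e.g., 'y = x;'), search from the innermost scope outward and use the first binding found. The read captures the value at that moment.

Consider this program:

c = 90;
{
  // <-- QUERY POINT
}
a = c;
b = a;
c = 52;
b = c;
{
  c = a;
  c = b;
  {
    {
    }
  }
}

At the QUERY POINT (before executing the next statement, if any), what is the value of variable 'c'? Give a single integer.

Answer: 90

Derivation:
Step 1: declare c=90 at depth 0
Step 2: enter scope (depth=1)
Visible at query point: c=90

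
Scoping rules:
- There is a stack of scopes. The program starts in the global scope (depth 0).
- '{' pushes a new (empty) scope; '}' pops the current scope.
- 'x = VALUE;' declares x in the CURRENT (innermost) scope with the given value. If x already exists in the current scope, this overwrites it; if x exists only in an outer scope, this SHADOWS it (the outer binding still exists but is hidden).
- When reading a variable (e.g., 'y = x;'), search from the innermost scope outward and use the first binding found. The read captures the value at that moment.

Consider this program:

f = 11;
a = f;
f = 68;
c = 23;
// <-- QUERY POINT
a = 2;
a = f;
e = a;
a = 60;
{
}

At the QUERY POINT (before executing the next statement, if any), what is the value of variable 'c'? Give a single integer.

Answer: 23

Derivation:
Step 1: declare f=11 at depth 0
Step 2: declare a=(read f)=11 at depth 0
Step 3: declare f=68 at depth 0
Step 4: declare c=23 at depth 0
Visible at query point: a=11 c=23 f=68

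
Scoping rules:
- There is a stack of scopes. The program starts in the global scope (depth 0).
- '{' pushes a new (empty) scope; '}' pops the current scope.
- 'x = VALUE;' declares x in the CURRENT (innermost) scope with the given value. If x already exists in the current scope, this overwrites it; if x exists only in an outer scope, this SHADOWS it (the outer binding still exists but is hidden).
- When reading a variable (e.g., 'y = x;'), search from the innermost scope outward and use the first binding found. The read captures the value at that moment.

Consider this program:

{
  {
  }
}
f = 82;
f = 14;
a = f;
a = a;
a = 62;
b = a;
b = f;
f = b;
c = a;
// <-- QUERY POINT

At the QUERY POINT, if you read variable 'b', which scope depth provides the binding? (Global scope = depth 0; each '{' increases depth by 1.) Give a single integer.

Step 1: enter scope (depth=1)
Step 2: enter scope (depth=2)
Step 3: exit scope (depth=1)
Step 4: exit scope (depth=0)
Step 5: declare f=82 at depth 0
Step 6: declare f=14 at depth 0
Step 7: declare a=(read f)=14 at depth 0
Step 8: declare a=(read a)=14 at depth 0
Step 9: declare a=62 at depth 0
Step 10: declare b=(read a)=62 at depth 0
Step 11: declare b=(read f)=14 at depth 0
Step 12: declare f=(read b)=14 at depth 0
Step 13: declare c=(read a)=62 at depth 0
Visible at query point: a=62 b=14 c=62 f=14

Answer: 0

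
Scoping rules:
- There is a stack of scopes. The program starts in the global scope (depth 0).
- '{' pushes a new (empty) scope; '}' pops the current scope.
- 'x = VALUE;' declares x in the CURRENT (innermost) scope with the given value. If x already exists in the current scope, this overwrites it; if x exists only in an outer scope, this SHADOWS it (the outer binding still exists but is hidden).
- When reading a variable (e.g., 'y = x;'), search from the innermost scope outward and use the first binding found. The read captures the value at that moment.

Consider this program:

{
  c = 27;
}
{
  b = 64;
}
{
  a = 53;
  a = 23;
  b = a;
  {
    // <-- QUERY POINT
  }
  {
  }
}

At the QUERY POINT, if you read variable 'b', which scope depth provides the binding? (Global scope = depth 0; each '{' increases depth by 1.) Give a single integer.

Step 1: enter scope (depth=1)
Step 2: declare c=27 at depth 1
Step 3: exit scope (depth=0)
Step 4: enter scope (depth=1)
Step 5: declare b=64 at depth 1
Step 6: exit scope (depth=0)
Step 7: enter scope (depth=1)
Step 8: declare a=53 at depth 1
Step 9: declare a=23 at depth 1
Step 10: declare b=(read a)=23 at depth 1
Step 11: enter scope (depth=2)
Visible at query point: a=23 b=23

Answer: 1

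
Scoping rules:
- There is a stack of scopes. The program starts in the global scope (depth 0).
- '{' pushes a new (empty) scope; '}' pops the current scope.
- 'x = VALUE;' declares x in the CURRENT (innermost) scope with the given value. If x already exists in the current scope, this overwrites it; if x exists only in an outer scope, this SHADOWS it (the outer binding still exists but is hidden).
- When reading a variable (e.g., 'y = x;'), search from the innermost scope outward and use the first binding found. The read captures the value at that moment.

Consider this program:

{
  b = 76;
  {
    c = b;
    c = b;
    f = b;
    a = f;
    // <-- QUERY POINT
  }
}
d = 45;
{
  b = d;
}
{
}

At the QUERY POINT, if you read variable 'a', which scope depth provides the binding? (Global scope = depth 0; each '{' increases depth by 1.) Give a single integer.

Step 1: enter scope (depth=1)
Step 2: declare b=76 at depth 1
Step 3: enter scope (depth=2)
Step 4: declare c=(read b)=76 at depth 2
Step 5: declare c=(read b)=76 at depth 2
Step 6: declare f=(read b)=76 at depth 2
Step 7: declare a=(read f)=76 at depth 2
Visible at query point: a=76 b=76 c=76 f=76

Answer: 2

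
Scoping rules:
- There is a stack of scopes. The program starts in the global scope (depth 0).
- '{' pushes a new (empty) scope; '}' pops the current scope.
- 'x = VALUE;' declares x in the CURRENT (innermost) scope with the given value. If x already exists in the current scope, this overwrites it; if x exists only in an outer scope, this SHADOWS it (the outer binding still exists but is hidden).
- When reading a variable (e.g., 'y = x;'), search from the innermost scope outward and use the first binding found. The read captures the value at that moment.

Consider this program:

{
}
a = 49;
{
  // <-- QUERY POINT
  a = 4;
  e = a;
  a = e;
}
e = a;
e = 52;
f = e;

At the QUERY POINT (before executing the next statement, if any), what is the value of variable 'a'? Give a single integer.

Step 1: enter scope (depth=1)
Step 2: exit scope (depth=0)
Step 3: declare a=49 at depth 0
Step 4: enter scope (depth=1)
Visible at query point: a=49

Answer: 49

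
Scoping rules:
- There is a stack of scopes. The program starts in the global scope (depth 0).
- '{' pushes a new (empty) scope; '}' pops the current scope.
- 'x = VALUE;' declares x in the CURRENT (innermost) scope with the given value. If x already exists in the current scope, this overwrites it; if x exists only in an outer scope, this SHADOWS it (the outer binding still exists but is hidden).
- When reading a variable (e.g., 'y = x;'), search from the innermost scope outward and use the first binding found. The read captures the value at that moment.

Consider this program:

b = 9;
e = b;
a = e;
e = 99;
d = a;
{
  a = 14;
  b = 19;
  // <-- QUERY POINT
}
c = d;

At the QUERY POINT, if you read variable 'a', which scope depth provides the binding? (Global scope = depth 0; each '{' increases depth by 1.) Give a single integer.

Step 1: declare b=9 at depth 0
Step 2: declare e=(read b)=9 at depth 0
Step 3: declare a=(read e)=9 at depth 0
Step 4: declare e=99 at depth 0
Step 5: declare d=(read a)=9 at depth 0
Step 6: enter scope (depth=1)
Step 7: declare a=14 at depth 1
Step 8: declare b=19 at depth 1
Visible at query point: a=14 b=19 d=9 e=99

Answer: 1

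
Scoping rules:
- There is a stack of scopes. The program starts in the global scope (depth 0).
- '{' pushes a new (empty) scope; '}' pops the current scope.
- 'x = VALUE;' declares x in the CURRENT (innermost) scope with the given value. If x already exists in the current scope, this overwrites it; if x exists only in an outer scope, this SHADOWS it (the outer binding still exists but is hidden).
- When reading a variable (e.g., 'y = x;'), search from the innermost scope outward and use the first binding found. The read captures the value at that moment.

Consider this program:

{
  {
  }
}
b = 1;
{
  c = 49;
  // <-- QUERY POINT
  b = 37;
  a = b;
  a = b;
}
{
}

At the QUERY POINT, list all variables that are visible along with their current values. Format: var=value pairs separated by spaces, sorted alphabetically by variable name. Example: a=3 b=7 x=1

Answer: b=1 c=49

Derivation:
Step 1: enter scope (depth=1)
Step 2: enter scope (depth=2)
Step 3: exit scope (depth=1)
Step 4: exit scope (depth=0)
Step 5: declare b=1 at depth 0
Step 6: enter scope (depth=1)
Step 7: declare c=49 at depth 1
Visible at query point: b=1 c=49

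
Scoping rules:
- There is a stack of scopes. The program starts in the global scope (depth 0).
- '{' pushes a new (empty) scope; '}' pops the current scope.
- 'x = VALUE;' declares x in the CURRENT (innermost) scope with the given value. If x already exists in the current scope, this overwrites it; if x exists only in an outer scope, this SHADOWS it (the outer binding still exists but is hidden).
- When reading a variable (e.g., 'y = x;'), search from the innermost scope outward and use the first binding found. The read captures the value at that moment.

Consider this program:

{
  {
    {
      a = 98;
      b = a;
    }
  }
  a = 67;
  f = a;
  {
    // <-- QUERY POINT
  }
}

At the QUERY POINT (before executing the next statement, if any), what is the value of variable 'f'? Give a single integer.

Answer: 67

Derivation:
Step 1: enter scope (depth=1)
Step 2: enter scope (depth=2)
Step 3: enter scope (depth=3)
Step 4: declare a=98 at depth 3
Step 5: declare b=(read a)=98 at depth 3
Step 6: exit scope (depth=2)
Step 7: exit scope (depth=1)
Step 8: declare a=67 at depth 1
Step 9: declare f=(read a)=67 at depth 1
Step 10: enter scope (depth=2)
Visible at query point: a=67 f=67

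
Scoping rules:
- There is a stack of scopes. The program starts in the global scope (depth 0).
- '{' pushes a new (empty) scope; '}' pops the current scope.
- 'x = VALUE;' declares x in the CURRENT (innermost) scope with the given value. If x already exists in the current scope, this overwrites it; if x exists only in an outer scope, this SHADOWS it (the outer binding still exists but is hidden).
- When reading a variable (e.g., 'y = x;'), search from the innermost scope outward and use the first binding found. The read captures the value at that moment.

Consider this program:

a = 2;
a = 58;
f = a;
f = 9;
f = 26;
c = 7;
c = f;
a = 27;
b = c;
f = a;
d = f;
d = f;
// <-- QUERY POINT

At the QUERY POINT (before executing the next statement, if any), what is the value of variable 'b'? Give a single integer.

Answer: 26

Derivation:
Step 1: declare a=2 at depth 0
Step 2: declare a=58 at depth 0
Step 3: declare f=(read a)=58 at depth 0
Step 4: declare f=9 at depth 0
Step 5: declare f=26 at depth 0
Step 6: declare c=7 at depth 0
Step 7: declare c=(read f)=26 at depth 0
Step 8: declare a=27 at depth 0
Step 9: declare b=(read c)=26 at depth 0
Step 10: declare f=(read a)=27 at depth 0
Step 11: declare d=(read f)=27 at depth 0
Step 12: declare d=(read f)=27 at depth 0
Visible at query point: a=27 b=26 c=26 d=27 f=27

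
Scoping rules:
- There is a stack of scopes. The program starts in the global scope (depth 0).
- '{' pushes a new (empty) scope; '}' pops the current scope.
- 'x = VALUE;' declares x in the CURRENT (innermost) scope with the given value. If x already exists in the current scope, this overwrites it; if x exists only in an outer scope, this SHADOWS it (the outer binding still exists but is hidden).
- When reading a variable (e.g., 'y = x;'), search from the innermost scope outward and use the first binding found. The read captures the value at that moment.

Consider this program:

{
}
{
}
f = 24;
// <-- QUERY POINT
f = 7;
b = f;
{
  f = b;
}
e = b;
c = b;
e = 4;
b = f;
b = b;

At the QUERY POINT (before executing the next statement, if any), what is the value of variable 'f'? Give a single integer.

Step 1: enter scope (depth=1)
Step 2: exit scope (depth=0)
Step 3: enter scope (depth=1)
Step 4: exit scope (depth=0)
Step 5: declare f=24 at depth 0
Visible at query point: f=24

Answer: 24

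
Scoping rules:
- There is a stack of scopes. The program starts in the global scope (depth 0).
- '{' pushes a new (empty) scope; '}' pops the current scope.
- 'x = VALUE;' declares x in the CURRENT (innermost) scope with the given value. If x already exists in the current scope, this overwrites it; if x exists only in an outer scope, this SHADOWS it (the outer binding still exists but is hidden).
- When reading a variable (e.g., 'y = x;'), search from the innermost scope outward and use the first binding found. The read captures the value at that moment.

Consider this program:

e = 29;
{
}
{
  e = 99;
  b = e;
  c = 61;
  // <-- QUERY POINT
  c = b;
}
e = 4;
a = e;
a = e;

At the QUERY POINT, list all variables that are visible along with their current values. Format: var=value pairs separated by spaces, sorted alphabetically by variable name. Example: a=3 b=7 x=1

Answer: b=99 c=61 e=99

Derivation:
Step 1: declare e=29 at depth 0
Step 2: enter scope (depth=1)
Step 3: exit scope (depth=0)
Step 4: enter scope (depth=1)
Step 5: declare e=99 at depth 1
Step 6: declare b=(read e)=99 at depth 1
Step 7: declare c=61 at depth 1
Visible at query point: b=99 c=61 e=99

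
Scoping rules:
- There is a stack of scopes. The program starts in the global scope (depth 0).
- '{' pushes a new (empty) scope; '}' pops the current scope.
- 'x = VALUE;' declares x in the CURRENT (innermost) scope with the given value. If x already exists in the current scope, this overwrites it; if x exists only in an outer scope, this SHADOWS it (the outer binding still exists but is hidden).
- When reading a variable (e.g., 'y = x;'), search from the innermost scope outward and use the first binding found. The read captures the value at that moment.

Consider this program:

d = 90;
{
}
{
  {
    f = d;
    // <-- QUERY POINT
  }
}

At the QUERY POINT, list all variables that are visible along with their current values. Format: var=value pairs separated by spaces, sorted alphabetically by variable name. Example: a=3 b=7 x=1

Answer: d=90 f=90

Derivation:
Step 1: declare d=90 at depth 0
Step 2: enter scope (depth=1)
Step 3: exit scope (depth=0)
Step 4: enter scope (depth=1)
Step 5: enter scope (depth=2)
Step 6: declare f=(read d)=90 at depth 2
Visible at query point: d=90 f=90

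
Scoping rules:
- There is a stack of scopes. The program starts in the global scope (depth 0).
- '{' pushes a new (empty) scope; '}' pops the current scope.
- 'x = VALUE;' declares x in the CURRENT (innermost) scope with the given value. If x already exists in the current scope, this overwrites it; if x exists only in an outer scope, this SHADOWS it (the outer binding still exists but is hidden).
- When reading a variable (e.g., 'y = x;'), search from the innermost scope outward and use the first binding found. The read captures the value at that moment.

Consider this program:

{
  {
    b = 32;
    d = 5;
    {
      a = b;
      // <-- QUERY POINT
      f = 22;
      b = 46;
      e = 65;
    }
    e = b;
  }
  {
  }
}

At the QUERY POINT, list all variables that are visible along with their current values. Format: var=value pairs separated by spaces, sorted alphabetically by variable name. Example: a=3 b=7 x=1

Step 1: enter scope (depth=1)
Step 2: enter scope (depth=2)
Step 3: declare b=32 at depth 2
Step 4: declare d=5 at depth 2
Step 5: enter scope (depth=3)
Step 6: declare a=(read b)=32 at depth 3
Visible at query point: a=32 b=32 d=5

Answer: a=32 b=32 d=5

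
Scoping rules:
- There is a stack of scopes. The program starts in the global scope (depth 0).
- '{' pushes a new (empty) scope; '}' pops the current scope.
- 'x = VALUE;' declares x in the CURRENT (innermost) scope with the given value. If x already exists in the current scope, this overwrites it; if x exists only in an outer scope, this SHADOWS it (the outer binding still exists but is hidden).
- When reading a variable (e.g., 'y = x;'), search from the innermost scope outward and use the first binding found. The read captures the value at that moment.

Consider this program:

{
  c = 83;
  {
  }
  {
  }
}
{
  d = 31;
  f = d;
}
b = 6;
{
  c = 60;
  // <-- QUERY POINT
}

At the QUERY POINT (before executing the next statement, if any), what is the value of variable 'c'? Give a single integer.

Step 1: enter scope (depth=1)
Step 2: declare c=83 at depth 1
Step 3: enter scope (depth=2)
Step 4: exit scope (depth=1)
Step 5: enter scope (depth=2)
Step 6: exit scope (depth=1)
Step 7: exit scope (depth=0)
Step 8: enter scope (depth=1)
Step 9: declare d=31 at depth 1
Step 10: declare f=(read d)=31 at depth 1
Step 11: exit scope (depth=0)
Step 12: declare b=6 at depth 0
Step 13: enter scope (depth=1)
Step 14: declare c=60 at depth 1
Visible at query point: b=6 c=60

Answer: 60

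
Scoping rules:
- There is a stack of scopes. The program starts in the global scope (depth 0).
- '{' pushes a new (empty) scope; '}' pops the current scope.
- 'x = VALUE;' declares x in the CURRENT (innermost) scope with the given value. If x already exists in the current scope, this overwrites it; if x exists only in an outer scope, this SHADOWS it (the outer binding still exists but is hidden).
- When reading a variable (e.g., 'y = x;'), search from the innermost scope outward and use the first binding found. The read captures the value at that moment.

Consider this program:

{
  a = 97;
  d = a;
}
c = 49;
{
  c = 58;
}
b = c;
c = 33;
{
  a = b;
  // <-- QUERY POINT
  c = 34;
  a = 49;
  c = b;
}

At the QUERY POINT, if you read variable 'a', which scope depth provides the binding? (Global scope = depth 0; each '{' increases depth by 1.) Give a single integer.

Step 1: enter scope (depth=1)
Step 2: declare a=97 at depth 1
Step 3: declare d=(read a)=97 at depth 1
Step 4: exit scope (depth=0)
Step 5: declare c=49 at depth 0
Step 6: enter scope (depth=1)
Step 7: declare c=58 at depth 1
Step 8: exit scope (depth=0)
Step 9: declare b=(read c)=49 at depth 0
Step 10: declare c=33 at depth 0
Step 11: enter scope (depth=1)
Step 12: declare a=(read b)=49 at depth 1
Visible at query point: a=49 b=49 c=33

Answer: 1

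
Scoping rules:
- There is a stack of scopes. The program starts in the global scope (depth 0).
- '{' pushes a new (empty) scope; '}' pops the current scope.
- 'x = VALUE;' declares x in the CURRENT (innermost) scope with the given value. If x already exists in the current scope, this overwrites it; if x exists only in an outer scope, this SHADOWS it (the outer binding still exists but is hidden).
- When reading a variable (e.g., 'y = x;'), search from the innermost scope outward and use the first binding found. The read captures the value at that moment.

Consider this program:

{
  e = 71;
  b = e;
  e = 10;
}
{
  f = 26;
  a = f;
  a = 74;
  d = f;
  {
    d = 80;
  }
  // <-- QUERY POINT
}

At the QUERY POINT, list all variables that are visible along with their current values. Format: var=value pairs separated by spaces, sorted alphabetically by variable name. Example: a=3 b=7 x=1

Step 1: enter scope (depth=1)
Step 2: declare e=71 at depth 1
Step 3: declare b=(read e)=71 at depth 1
Step 4: declare e=10 at depth 1
Step 5: exit scope (depth=0)
Step 6: enter scope (depth=1)
Step 7: declare f=26 at depth 1
Step 8: declare a=(read f)=26 at depth 1
Step 9: declare a=74 at depth 1
Step 10: declare d=(read f)=26 at depth 1
Step 11: enter scope (depth=2)
Step 12: declare d=80 at depth 2
Step 13: exit scope (depth=1)
Visible at query point: a=74 d=26 f=26

Answer: a=74 d=26 f=26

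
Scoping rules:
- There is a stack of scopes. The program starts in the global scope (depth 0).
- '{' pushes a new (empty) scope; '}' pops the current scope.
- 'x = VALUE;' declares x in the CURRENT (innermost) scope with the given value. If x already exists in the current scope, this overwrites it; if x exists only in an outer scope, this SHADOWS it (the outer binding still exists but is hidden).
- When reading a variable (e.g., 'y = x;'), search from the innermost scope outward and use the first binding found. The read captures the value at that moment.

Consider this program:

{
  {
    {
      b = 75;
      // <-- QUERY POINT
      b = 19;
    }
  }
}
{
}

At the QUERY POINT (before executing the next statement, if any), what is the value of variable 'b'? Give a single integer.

Step 1: enter scope (depth=1)
Step 2: enter scope (depth=2)
Step 3: enter scope (depth=3)
Step 4: declare b=75 at depth 3
Visible at query point: b=75

Answer: 75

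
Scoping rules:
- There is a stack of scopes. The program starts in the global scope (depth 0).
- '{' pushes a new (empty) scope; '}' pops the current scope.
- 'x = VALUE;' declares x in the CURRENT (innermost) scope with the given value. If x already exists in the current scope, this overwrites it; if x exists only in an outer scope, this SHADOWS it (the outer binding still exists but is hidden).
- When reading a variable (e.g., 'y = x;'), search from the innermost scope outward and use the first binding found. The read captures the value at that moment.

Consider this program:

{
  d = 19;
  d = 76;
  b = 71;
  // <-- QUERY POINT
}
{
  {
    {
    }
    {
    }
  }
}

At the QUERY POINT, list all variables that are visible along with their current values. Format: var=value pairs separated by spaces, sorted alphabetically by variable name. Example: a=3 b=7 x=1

Step 1: enter scope (depth=1)
Step 2: declare d=19 at depth 1
Step 3: declare d=76 at depth 1
Step 4: declare b=71 at depth 1
Visible at query point: b=71 d=76

Answer: b=71 d=76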